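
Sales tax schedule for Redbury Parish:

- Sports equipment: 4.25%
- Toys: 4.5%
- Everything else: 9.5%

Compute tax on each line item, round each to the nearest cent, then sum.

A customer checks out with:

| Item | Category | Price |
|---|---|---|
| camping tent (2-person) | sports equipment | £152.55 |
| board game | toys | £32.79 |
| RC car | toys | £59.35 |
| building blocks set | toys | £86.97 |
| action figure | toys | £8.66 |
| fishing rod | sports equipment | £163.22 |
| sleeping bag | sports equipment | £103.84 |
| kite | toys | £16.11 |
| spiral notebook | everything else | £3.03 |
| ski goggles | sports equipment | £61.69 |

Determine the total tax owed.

£29.91

Camping tent (2-person) £152.55: sports equipment → 4.25% → £6.48
Board game £32.79: toys → 4.5% → £1.48
RC car £59.35: toys → 4.5% → £2.67
Building blocks set £86.97: toys → 4.5% → £3.91
Action figure £8.66: toys → 4.5% → £0.39
Fishing rod £163.22: sports equipment → 4.25% → £6.94
Sleeping bag £103.84: sports equipment → 4.25% → £4.41
Kite £16.11: toys → 4.5% → £0.72
Spiral notebook £3.03: everything else → 9.5% → £0.29
Ski goggles £61.69: sports equipment → 4.25% → £2.62
Total tax = £6.48 + £1.48 + £2.67 + £3.91 + £0.39 + £6.94 + £4.41 + £0.72 + £0.29 + £2.62 = £29.91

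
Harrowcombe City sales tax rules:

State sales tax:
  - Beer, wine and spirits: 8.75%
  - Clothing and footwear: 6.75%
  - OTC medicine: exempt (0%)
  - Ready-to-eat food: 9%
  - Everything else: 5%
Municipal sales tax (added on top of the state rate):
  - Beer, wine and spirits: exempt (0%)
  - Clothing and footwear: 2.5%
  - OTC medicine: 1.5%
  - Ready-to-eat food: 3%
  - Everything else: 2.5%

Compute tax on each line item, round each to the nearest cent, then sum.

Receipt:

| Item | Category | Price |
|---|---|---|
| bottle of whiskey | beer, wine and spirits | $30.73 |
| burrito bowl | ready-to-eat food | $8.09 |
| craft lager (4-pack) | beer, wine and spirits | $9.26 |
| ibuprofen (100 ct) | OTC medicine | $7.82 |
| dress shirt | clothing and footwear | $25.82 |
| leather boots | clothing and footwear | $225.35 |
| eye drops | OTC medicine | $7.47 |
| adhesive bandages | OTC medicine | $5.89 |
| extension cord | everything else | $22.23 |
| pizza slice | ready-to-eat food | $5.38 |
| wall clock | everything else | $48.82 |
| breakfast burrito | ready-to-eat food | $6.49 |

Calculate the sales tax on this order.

$34.78

Bottle of whiskey $30.73: beer, wine and spirits → 8.75% + 0% municipal = 8.75% → $2.69
Burrito bowl $8.09: ready-to-eat food → 9% + 3% municipal = 12% → $0.97
Craft lager (4-pack) $9.26: beer, wine and spirits → 8.75% + 0% municipal = 8.75% → $0.81
Ibuprofen (100 ct) $7.82: OTC medicine → 0% + 1.5% municipal = 1.5% → $0.12
Dress shirt $25.82: clothing and footwear → 6.75% + 2.5% municipal = 9.25% → $2.39
Leather boots $225.35: clothing and footwear → 6.75% + 2.5% municipal = 9.25% → $20.84
Eye drops $7.47: OTC medicine → 0% + 1.5% municipal = 1.5% → $0.11
Adhesive bandages $5.89: OTC medicine → 0% + 1.5% municipal = 1.5% → $0.09
Extension cord $22.23: everything else → 5% + 2.5% municipal = 7.5% → $1.67
Pizza slice $5.38: ready-to-eat food → 9% + 3% municipal = 12% → $0.65
Wall clock $48.82: everything else → 5% + 2.5% municipal = 7.5% → $3.66
Breakfast burrito $6.49: ready-to-eat food → 9% + 3% municipal = 12% → $0.78
Total tax = $2.69 + $0.97 + $0.81 + $0.12 + $2.39 + $20.84 + $0.11 + $0.09 + $1.67 + $0.65 + $3.66 + $0.78 = $34.78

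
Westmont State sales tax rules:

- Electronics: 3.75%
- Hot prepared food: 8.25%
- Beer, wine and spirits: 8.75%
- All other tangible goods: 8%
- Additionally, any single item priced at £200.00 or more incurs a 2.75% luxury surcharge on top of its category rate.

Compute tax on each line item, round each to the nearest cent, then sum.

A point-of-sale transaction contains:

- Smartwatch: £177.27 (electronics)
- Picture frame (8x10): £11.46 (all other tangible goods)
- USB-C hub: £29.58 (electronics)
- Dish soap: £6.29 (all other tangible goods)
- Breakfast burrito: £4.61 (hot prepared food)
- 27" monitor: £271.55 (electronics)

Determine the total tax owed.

Smartwatch £177.27: electronics → 3.75% → £6.65
Picture frame (8x10) £11.46: all other tangible goods → 8% → £0.92
USB-C hub £29.58: electronics → 3.75% → £1.11
Dish soap £6.29: all other tangible goods → 8% → £0.50
Breakfast burrito £4.61: hot prepared food → 8.25% → £0.38
27" monitor £271.55: electronics → 3.75% + 2.75% surcharge = 6.5% → £17.65
Total tax = £6.65 + £0.92 + £1.11 + £0.50 + £0.38 + £17.65 = £27.21

£27.21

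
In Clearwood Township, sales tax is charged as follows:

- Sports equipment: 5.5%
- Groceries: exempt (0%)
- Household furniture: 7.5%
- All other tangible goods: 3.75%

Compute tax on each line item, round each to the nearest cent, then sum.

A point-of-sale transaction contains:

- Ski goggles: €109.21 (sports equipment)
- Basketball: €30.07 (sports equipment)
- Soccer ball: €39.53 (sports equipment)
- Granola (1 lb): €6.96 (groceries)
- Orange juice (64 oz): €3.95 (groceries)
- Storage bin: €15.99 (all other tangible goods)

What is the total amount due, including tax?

€216.14

Ski goggles €109.21: sports equipment → 5.5% → €6.01
Basketball €30.07: sports equipment → 5.5% → €1.65
Soccer ball €39.53: sports equipment → 5.5% → €2.17
Granola (1 lb) €6.96: groceries → 0% → €0.00
Orange juice (64 oz) €3.95: groceries → 0% → €0.00
Storage bin €15.99: all other tangible goods → 3.75% → €0.60
Subtotal = €205.71; tax = €10.43; total due = €216.14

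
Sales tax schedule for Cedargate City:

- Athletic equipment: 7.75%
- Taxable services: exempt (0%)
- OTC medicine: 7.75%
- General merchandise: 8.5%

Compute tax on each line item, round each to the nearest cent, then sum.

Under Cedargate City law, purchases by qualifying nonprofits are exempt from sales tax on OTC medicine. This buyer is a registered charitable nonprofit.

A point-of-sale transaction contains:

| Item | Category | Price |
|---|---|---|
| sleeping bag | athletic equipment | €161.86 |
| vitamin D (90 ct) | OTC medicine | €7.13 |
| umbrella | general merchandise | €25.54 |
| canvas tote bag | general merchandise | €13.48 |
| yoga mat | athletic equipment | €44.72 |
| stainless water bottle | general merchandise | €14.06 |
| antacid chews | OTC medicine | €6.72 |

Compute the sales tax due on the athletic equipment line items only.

€16.01

Sleeping bag €161.86: athletic equipment → 7.75% → €12.54
Yoga mat €44.72: athletic equipment → 7.75% → €3.47
Tax on athletic equipment = €12.54 + €3.47 = €16.01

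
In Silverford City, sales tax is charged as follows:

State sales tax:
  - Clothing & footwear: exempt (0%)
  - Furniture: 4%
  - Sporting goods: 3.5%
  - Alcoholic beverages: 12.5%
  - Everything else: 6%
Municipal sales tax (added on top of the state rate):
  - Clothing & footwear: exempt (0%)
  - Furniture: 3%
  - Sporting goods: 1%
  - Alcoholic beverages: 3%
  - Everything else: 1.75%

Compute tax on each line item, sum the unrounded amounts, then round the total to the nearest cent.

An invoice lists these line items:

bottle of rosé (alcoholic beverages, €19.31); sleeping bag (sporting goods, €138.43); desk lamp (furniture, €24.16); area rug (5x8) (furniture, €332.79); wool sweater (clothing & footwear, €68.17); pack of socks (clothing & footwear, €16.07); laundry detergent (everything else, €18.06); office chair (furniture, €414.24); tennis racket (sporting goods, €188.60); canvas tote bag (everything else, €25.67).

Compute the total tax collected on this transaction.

Bottle of rosé €19.31: alcoholic beverages → 12.5% + 3% municipal = 15.5% → €2.99305
Sleeping bag €138.43: sporting goods → 3.5% + 1% municipal = 4.5% → €6.22935
Desk lamp €24.16: furniture → 4% + 3% municipal = 7% → €1.6912
Area rug (5x8) €332.79: furniture → 4% + 3% municipal = 7% → €23.2953
Wool sweater €68.17: clothing & footwear → 0% + 0% municipal = 0% → €0.00
Pack of socks €16.07: clothing & footwear → 0% + 0% municipal = 0% → €0.00
Laundry detergent €18.06: everything else → 6% + 1.75% municipal = 7.75% → €1.39965
Office chair €414.24: furniture → 4% + 3% municipal = 7% → €28.9968
Tennis racket €188.60: sporting goods → 3.5% + 1% municipal = 4.5% → €8.487
Canvas tote bag €25.67: everything else → 6% + 1.75% municipal = 7.75% → €1.989425
Unrounded tax sum = €75.081775 → €75.08

€75.08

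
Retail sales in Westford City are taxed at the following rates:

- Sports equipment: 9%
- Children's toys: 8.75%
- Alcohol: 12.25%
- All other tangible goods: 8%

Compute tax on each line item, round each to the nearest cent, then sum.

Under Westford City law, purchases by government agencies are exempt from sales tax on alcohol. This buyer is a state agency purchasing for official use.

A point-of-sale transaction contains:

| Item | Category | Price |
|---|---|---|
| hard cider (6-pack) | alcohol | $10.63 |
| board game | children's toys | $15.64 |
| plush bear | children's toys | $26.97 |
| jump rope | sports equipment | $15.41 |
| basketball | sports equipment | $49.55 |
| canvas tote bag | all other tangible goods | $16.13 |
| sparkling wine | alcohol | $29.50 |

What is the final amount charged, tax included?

Hard cider (6-pack) $10.63: alcohol, buyer-exempt → 0% → $0.00
Board game $15.64: children's toys → 8.75% → $1.37
Plush bear $26.97: children's toys → 8.75% → $2.36
Jump rope $15.41: sports equipment → 9% → $1.39
Basketball $49.55: sports equipment → 9% → $4.46
Canvas tote bag $16.13: all other tangible goods → 8% → $1.29
Sparkling wine $29.50: alcohol, buyer-exempt → 0% → $0.00
Subtotal = $163.83; tax = $10.87; total due = $174.70

$174.70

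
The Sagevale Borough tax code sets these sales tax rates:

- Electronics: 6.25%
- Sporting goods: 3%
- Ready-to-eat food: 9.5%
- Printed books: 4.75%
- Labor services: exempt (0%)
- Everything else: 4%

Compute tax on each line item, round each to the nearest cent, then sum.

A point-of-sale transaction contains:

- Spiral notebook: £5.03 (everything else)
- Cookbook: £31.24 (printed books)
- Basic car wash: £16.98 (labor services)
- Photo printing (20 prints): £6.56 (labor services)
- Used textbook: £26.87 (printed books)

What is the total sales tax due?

£2.96

Spiral notebook £5.03: everything else → 4% → £0.20
Cookbook £31.24: printed books → 4.75% → £1.48
Basic car wash £16.98: labor services → 0% → £0.00
Photo printing (20 prints) £6.56: labor services → 0% → £0.00
Used textbook £26.87: printed books → 4.75% → £1.28
Total tax = £0.20 + £1.48 + £1.28 = £2.96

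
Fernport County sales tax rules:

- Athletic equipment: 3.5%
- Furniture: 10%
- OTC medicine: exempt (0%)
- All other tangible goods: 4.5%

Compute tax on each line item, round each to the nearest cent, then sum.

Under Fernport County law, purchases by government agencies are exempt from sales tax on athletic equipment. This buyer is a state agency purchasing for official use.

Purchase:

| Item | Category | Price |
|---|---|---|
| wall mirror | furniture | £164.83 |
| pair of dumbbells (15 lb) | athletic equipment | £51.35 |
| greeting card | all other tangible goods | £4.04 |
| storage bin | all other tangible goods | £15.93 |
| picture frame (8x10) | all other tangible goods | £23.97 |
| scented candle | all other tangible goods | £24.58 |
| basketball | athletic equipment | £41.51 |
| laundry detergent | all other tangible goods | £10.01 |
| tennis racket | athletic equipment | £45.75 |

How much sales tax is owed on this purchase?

£20.02

Wall mirror £164.83: furniture → 10% → £16.48
Pair of dumbbells (15 lb) £51.35: athletic equipment, buyer-exempt → 0% → £0.00
Greeting card £4.04: all other tangible goods → 4.5% → £0.18
Storage bin £15.93: all other tangible goods → 4.5% → £0.72
Picture frame (8x10) £23.97: all other tangible goods → 4.5% → £1.08
Scented candle £24.58: all other tangible goods → 4.5% → £1.11
Basketball £41.51: athletic equipment, buyer-exempt → 0% → £0.00
Laundry detergent £10.01: all other tangible goods → 4.5% → £0.45
Tennis racket £45.75: athletic equipment, buyer-exempt → 0% → £0.00
Total tax = £16.48 + £0.18 + £0.72 + £1.08 + £1.11 + £0.45 = £20.02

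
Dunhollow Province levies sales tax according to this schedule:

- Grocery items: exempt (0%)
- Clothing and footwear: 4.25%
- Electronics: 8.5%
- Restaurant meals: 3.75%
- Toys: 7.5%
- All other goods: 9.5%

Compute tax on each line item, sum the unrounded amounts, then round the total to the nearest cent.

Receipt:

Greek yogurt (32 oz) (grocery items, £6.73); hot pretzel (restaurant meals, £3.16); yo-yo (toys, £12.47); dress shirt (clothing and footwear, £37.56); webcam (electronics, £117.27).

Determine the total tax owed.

£12.62

Greek yogurt (32 oz) £6.73: grocery items → 0% → £0.00
Hot pretzel £3.16: restaurant meals → 3.75% → £0.1185
Yo-yo £12.47: toys → 7.5% → £0.93525
Dress shirt £37.56: clothing and footwear → 4.25% → £1.5963
Webcam £117.27: electronics → 8.5% → £9.96795
Unrounded tax sum = £12.618 → £12.62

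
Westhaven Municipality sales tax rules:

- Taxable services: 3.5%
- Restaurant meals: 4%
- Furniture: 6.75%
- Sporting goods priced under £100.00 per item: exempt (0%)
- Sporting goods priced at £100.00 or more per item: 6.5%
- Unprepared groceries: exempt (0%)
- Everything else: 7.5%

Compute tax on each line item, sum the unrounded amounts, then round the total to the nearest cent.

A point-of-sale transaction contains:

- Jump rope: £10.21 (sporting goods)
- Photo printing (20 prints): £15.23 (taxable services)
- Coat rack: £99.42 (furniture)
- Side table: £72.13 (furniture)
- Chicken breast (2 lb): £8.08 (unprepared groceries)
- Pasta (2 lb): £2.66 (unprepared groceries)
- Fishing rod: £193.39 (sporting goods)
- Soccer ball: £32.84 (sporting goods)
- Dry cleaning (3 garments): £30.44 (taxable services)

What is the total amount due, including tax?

Jump rope £10.21: sporting goods, under £100.00 → 0% → £0.00
Photo printing (20 prints) £15.23: taxable services → 3.5% → £0.53305
Coat rack £99.42: furniture → 6.75% → £6.71085
Side table £72.13: furniture → 6.75% → £4.868775
Chicken breast (2 lb) £8.08: unprepared groceries → 0% → £0.00
Pasta (2 lb) £2.66: unprepared groceries → 0% → £0.00
Fishing rod £193.39: sporting goods, £100.00 or more → 6.5% → £12.57035
Soccer ball £32.84: sporting goods, under £100.00 → 0% → £0.00
Dry cleaning (3 garments) £30.44: taxable services → 3.5% → £1.0654
Subtotal = £464.40; unrounded tax = £25.748425 → £25.75; total due = £490.15

£490.15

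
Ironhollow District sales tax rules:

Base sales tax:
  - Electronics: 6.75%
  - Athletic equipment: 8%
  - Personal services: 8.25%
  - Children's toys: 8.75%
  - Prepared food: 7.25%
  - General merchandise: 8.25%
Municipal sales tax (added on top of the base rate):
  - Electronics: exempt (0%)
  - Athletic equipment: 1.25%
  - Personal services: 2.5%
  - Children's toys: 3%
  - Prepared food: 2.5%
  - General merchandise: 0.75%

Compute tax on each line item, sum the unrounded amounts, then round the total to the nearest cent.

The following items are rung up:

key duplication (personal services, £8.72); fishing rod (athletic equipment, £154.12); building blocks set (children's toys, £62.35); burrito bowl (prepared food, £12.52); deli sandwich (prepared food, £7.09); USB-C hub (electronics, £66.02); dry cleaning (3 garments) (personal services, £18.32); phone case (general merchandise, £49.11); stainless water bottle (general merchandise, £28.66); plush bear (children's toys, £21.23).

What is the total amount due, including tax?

£468.49

Key duplication £8.72: personal services → 8.25% + 2.5% municipal = 10.75% → £0.9374
Fishing rod £154.12: athletic equipment → 8% + 1.25% municipal = 9.25% → £14.2561
Building blocks set £62.35: children's toys → 8.75% + 3% municipal = 11.75% → £7.326125
Burrito bowl £12.52: prepared food → 7.25% + 2.5% municipal = 9.75% → £1.2207
Deli sandwich £7.09: prepared food → 7.25% + 2.5% municipal = 9.75% → £0.691275
USB-C hub £66.02: electronics → 6.75% + 0% municipal = 6.75% → £4.45635
Dry cleaning (3 garments) £18.32: personal services → 8.25% + 2.5% municipal = 10.75% → £1.9694
Phone case £49.11: general merchandise → 8.25% + 0.75% municipal = 9% → £4.4199
Stainless water bottle £28.66: general merchandise → 8.25% + 0.75% municipal = 9% → £2.5794
Plush bear £21.23: children's toys → 8.75% + 3% municipal = 11.75% → £2.494525
Subtotal = £428.14; unrounded tax = £40.351175 → £40.35; total due = £468.49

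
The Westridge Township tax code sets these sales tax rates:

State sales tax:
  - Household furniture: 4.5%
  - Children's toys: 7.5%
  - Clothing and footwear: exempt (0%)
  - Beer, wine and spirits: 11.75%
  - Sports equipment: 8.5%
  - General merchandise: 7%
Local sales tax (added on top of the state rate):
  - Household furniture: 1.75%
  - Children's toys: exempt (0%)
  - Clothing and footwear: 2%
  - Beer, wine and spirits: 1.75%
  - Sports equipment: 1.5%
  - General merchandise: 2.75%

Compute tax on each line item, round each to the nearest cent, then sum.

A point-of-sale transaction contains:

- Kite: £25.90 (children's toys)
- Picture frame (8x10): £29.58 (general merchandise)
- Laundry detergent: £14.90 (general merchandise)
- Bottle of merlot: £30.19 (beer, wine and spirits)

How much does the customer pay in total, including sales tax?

£110.92

Kite £25.90: children's toys → 7.5% + 0% local = 7.5% → £1.94
Picture frame (8x10) £29.58: general merchandise → 7% + 2.75% local = 9.75% → £2.88
Laundry detergent £14.90: general merchandise → 7% + 2.75% local = 9.75% → £1.45
Bottle of merlot £30.19: beer, wine and spirits → 11.75% + 1.75% local = 13.5% → £4.08
Subtotal = £100.57; tax = £10.35; total due = £110.92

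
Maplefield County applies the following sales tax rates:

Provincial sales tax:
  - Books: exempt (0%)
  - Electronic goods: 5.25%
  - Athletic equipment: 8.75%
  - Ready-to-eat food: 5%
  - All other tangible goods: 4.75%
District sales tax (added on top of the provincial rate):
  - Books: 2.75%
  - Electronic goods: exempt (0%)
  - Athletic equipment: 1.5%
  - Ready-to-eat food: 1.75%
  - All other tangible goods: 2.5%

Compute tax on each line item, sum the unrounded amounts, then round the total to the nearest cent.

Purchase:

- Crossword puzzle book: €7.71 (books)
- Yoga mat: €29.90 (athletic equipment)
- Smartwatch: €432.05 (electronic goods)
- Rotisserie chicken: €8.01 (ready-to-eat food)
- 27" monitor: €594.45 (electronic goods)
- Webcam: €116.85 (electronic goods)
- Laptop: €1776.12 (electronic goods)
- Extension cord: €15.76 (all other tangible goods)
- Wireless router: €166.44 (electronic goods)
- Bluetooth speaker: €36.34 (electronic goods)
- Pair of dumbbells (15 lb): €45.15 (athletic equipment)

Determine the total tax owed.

€173.51

Crossword puzzle book €7.71: books → 0% + 2.75% district = 2.75% → €0.212025
Yoga mat €29.90: athletic equipment → 8.75% + 1.5% district = 10.25% → €3.06475
Smartwatch €432.05: electronic goods → 5.25% + 0% district = 5.25% → €22.682625
Rotisserie chicken €8.01: ready-to-eat food → 5% + 1.75% district = 6.75% → €0.540675
27" monitor €594.45: electronic goods → 5.25% + 0% district = 5.25% → €31.208625
Webcam €116.85: electronic goods → 5.25% + 0% district = 5.25% → €6.134625
Laptop €1776.12: electronic goods → 5.25% + 0% district = 5.25% → €93.2463
Extension cord €15.76: all other tangible goods → 4.75% + 2.5% district = 7.25% → €1.1426
Wireless router €166.44: electronic goods → 5.25% + 0% district = 5.25% → €8.7381
Bluetooth speaker €36.34: electronic goods → 5.25% + 0% district = 5.25% → €1.90785
Pair of dumbbells (15 lb) €45.15: athletic equipment → 8.75% + 1.5% district = 10.25% → €4.627875
Unrounded tax sum = €173.50605 → €173.51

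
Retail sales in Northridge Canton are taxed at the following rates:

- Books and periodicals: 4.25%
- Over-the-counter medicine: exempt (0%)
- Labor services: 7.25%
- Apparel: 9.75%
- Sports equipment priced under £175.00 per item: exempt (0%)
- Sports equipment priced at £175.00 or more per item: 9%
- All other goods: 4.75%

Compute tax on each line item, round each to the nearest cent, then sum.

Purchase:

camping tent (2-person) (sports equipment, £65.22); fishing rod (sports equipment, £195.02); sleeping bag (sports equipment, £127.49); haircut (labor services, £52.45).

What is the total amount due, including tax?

£461.53

Camping tent (2-person) £65.22: sports equipment, under £175.00 → 0% → £0.00
Fishing rod £195.02: sports equipment, £175.00 or more → 9% → £17.55
Sleeping bag £127.49: sports equipment, under £175.00 → 0% → £0.00
Haircut £52.45: labor services → 7.25% → £3.80
Subtotal = £440.18; tax = £21.35; total due = £461.53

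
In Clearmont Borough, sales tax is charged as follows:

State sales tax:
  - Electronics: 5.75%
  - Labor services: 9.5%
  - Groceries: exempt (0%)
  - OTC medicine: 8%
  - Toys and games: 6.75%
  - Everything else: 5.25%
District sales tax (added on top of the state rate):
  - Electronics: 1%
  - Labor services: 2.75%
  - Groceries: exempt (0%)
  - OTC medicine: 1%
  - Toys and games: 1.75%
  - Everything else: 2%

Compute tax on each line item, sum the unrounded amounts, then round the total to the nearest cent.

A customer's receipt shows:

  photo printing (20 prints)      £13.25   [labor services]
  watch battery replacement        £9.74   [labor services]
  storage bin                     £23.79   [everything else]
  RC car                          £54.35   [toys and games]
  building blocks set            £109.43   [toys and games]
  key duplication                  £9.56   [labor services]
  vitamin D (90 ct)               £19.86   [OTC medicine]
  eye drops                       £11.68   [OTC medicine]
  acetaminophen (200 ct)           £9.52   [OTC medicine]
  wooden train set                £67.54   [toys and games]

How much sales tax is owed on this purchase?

£29.07

Photo printing (20 prints) £13.25: labor services → 9.5% + 2.75% district = 12.25% → £1.623125
Watch battery replacement £9.74: labor services → 9.5% + 2.75% district = 12.25% → £1.19315
Storage bin £23.79: everything else → 5.25% + 2% district = 7.25% → £1.724775
RC car £54.35: toys and games → 6.75% + 1.75% district = 8.5% → £4.61975
Building blocks set £109.43: toys and games → 6.75% + 1.75% district = 8.5% → £9.30155
Key duplication £9.56: labor services → 9.5% + 2.75% district = 12.25% → £1.1711
Vitamin D (90 ct) £19.86: OTC medicine → 8% + 1% district = 9% → £1.7874
Eye drops £11.68: OTC medicine → 8% + 1% district = 9% → £1.0512
Acetaminophen (200 ct) £9.52: OTC medicine → 8% + 1% district = 9% → £0.8568
Wooden train set £67.54: toys and games → 6.75% + 1.75% district = 8.5% → £5.7409
Unrounded tax sum = £29.06975 → £29.07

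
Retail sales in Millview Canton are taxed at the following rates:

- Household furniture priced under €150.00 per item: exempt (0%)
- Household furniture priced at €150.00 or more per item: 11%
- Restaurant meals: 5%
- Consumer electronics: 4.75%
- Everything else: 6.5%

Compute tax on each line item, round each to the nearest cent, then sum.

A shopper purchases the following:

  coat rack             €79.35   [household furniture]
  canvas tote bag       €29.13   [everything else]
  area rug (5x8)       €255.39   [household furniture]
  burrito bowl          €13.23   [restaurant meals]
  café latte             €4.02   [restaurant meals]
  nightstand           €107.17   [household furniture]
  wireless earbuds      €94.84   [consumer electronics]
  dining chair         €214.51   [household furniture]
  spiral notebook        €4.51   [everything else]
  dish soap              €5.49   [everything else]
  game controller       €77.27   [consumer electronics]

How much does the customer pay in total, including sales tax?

€948.17

Coat rack €79.35: household furniture, under €150.00 → 0% → €0.00
Canvas tote bag €29.13: everything else → 6.5% → €1.89
Area rug (5x8) €255.39: household furniture, €150.00 or more → 11% → €28.09
Burrito bowl €13.23: restaurant meals → 5% → €0.66
Café latte €4.02: restaurant meals → 5% → €0.20
Nightstand €107.17: household furniture, under €150.00 → 0% → €0.00
Wireless earbuds €94.84: consumer electronics → 4.75% → €4.50
Dining chair €214.51: household furniture, €150.00 or more → 11% → €23.60
Spiral notebook €4.51: everything else → 6.5% → €0.29
Dish soap €5.49: everything else → 6.5% → €0.36
Game controller €77.27: consumer electronics → 4.75% → €3.67
Subtotal = €884.91; tax = €63.26; total due = €948.17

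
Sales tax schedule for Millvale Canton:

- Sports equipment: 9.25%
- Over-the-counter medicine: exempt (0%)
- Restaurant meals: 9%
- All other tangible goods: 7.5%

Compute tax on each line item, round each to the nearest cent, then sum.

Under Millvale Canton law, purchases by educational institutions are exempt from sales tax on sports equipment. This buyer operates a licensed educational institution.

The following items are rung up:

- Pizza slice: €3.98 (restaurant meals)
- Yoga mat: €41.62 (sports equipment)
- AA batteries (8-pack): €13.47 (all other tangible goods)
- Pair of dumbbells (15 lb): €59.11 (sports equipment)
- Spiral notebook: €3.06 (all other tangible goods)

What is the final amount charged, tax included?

Pizza slice €3.98: restaurant meals → 9% → €0.36
Yoga mat €41.62: sports equipment, buyer-exempt → 0% → €0.00
AA batteries (8-pack) €13.47: all other tangible goods → 7.5% → €1.01
Pair of dumbbells (15 lb) €59.11: sports equipment, buyer-exempt → 0% → €0.00
Spiral notebook €3.06: all other tangible goods → 7.5% → €0.23
Subtotal = €121.24; tax = €1.60; total due = €122.84

€122.84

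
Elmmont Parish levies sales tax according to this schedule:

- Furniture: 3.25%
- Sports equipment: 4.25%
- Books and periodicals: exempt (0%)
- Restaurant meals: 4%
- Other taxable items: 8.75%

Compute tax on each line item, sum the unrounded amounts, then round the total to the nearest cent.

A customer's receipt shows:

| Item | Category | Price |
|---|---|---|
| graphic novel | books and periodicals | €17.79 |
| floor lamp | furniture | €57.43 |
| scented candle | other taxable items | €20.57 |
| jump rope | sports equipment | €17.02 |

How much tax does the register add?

€4.39

Graphic novel €17.79: books and periodicals → 0% → €0.00
Floor lamp €57.43: furniture → 3.25% → €1.866475
Scented candle €20.57: other taxable items → 8.75% → €1.799875
Jump rope €17.02: sports equipment → 4.25% → €0.72335
Unrounded tax sum = €4.3897 → €4.39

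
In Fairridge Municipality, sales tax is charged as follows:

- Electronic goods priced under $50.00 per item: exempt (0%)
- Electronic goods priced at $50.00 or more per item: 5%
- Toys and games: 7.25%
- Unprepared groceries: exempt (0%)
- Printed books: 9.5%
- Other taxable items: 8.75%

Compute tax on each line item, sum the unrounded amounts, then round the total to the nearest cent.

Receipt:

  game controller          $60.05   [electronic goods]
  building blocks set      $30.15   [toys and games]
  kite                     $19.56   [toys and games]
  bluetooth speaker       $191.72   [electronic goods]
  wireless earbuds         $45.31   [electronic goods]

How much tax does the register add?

Game controller $60.05: electronic goods, $50.00 or more → 5% → $3.0025
Building blocks set $30.15: toys and games → 7.25% → $2.185875
Kite $19.56: toys and games → 7.25% → $1.4181
Bluetooth speaker $191.72: electronic goods, $50.00 or more → 5% → $9.586
Wireless earbuds $45.31: electronic goods, under $50.00 → 0% → $0.00
Unrounded tax sum = $16.192475 → $16.19

$16.19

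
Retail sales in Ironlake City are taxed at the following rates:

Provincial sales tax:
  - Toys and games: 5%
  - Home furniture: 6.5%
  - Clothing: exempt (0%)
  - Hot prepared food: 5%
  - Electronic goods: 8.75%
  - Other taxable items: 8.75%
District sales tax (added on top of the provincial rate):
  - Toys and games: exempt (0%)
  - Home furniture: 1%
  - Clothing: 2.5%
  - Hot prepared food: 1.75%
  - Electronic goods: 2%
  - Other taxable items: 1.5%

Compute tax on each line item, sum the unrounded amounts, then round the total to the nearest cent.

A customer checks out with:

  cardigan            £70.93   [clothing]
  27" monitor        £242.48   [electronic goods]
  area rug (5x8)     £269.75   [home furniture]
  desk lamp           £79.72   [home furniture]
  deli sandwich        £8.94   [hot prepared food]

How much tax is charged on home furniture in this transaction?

Area rug (5x8) £269.75: home furniture → 6.5% + 1% district = 7.5% → £20.23125
Desk lamp £79.72: home furniture → 6.5% + 1% district = 7.5% → £5.979
Tax on home furniture: unrounded sum = £26.21025 → £26.21

£26.21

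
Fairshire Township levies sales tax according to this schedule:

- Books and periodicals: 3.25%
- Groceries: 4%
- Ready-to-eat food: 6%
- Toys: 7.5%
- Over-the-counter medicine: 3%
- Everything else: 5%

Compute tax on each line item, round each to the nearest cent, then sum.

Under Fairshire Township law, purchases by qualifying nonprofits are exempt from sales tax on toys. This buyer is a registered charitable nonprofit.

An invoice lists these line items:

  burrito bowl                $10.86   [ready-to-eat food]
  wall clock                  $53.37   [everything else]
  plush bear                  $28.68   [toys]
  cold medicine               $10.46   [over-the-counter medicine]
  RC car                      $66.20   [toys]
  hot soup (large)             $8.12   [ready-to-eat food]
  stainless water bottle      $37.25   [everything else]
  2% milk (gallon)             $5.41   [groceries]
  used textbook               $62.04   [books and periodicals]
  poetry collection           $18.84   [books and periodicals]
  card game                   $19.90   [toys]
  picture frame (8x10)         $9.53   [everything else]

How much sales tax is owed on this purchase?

Burrito bowl $10.86: ready-to-eat food → 6% → $0.65
Wall clock $53.37: everything else → 5% → $2.67
Plush bear $28.68: toys, buyer-exempt → 0% → $0.00
Cold medicine $10.46: over-the-counter medicine → 3% → $0.31
RC car $66.20: toys, buyer-exempt → 0% → $0.00
Hot soup (large) $8.12: ready-to-eat food → 6% → $0.49
Stainless water bottle $37.25: everything else → 5% → $1.86
2% milk (gallon) $5.41: groceries → 4% → $0.22
Used textbook $62.04: books and periodicals → 3.25% → $2.02
Poetry collection $18.84: books and periodicals → 3.25% → $0.61
Card game $19.90: toys, buyer-exempt → 0% → $0.00
Picture frame (8x10) $9.53: everything else → 5% → $0.48
Total tax = $0.65 + $2.67 + $0.31 + $0.49 + $1.86 + $0.22 + $2.02 + $0.61 + $0.48 = $9.31

$9.31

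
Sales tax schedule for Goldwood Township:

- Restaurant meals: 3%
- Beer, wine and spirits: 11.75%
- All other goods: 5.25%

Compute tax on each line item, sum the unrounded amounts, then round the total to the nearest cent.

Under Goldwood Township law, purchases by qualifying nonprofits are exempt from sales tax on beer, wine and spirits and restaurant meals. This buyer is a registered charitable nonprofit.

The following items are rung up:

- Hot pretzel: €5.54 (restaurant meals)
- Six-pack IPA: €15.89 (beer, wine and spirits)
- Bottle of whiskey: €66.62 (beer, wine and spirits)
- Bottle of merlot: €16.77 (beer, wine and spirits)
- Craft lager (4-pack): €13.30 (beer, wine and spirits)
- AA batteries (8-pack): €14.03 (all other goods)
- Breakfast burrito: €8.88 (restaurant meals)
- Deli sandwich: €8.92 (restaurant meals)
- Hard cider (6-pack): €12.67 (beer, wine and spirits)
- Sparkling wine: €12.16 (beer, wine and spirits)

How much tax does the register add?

€0.74

Hot pretzel €5.54: restaurant meals, buyer-exempt → 0% → €0.00
Six-pack IPA €15.89: beer, wine and spirits, buyer-exempt → 0% → €0.00
Bottle of whiskey €66.62: beer, wine and spirits, buyer-exempt → 0% → €0.00
Bottle of merlot €16.77: beer, wine and spirits, buyer-exempt → 0% → €0.00
Craft lager (4-pack) €13.30: beer, wine and spirits, buyer-exempt → 0% → €0.00
AA batteries (8-pack) €14.03: all other goods → 5.25% → €0.736575
Breakfast burrito €8.88: restaurant meals, buyer-exempt → 0% → €0.00
Deli sandwich €8.92: restaurant meals, buyer-exempt → 0% → €0.00
Hard cider (6-pack) €12.67: beer, wine and spirits, buyer-exempt → 0% → €0.00
Sparkling wine €12.16: beer, wine and spirits, buyer-exempt → 0% → €0.00
Unrounded tax sum = €0.736575 → €0.74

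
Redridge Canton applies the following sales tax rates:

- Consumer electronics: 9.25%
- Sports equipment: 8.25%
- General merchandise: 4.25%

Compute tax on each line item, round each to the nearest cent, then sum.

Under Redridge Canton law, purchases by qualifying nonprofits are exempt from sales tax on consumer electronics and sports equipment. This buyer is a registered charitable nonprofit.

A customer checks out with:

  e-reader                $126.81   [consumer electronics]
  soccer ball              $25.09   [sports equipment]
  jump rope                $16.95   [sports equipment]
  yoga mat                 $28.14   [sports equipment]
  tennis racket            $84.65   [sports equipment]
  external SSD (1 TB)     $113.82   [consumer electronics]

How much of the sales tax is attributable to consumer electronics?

$0.00

E-reader $126.81: consumer electronics, buyer-exempt → 0% → $0.00
External SSD (1 TB) $113.82: consumer electronics, buyer-exempt → 0% → $0.00
Tax on consumer electronics = $0.00 + $0.00 = $0.00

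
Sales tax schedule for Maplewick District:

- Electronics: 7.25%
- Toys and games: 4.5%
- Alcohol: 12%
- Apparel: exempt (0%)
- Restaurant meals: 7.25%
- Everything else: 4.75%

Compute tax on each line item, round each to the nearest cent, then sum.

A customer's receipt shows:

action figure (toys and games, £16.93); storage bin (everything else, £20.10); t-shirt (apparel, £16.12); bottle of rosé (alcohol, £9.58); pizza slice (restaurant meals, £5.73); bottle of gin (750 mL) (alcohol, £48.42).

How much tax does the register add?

Action figure £16.93: toys and games → 4.5% → £0.76
Storage bin £20.10: everything else → 4.75% → £0.95
T-shirt £16.12: apparel → 0% → £0.00
Bottle of rosé £9.58: alcohol → 12% → £1.15
Pizza slice £5.73: restaurant meals → 7.25% → £0.42
Bottle of gin (750 mL) £48.42: alcohol → 12% → £5.81
Total tax = £0.76 + £0.95 + £1.15 + £0.42 + £5.81 = £9.09

£9.09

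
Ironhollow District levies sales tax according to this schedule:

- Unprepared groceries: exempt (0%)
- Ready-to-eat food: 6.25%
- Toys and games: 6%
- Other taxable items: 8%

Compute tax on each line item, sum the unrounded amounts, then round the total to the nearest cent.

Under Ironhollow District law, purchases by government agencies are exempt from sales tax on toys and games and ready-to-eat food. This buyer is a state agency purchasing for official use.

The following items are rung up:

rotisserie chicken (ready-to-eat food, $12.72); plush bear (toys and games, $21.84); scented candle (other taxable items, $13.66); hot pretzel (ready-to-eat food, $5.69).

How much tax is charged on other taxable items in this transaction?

Scented candle $13.66: other taxable items → 8% → $1.0928
Tax on other taxable items: unrounded sum = $1.0928 → $1.09

$1.09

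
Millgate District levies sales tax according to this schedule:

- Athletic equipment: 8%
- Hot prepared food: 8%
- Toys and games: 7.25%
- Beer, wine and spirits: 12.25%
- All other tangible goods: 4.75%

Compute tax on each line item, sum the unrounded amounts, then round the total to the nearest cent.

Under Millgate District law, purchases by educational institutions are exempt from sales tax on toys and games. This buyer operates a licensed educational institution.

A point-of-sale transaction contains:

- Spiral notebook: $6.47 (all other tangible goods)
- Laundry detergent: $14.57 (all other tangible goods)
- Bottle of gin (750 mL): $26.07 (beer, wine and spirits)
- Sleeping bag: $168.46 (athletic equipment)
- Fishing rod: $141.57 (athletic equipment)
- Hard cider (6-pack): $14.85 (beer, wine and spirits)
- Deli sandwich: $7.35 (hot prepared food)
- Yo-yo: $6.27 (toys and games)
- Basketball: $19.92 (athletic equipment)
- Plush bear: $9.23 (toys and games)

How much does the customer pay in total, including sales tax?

Spiral notebook $6.47: all other tangible goods → 4.75% → $0.307325
Laundry detergent $14.57: all other tangible goods → 4.75% → $0.692075
Bottle of gin (750 mL) $26.07: beer, wine and spirits → 12.25% → $3.193575
Sleeping bag $168.46: athletic equipment → 8% → $13.4768
Fishing rod $141.57: athletic equipment → 8% → $11.3256
Hard cider (6-pack) $14.85: beer, wine and spirits → 12.25% → $1.819125
Deli sandwich $7.35: hot prepared food → 8% → $0.588
Yo-yo $6.27: toys and games, buyer-exempt → 0% → $0.00
Basketball $19.92: athletic equipment → 8% → $1.5936
Plush bear $9.23: toys and games, buyer-exempt → 0% → $0.00
Subtotal = $414.76; unrounded tax = $32.9961 → $33.00; total due = $447.76

$447.76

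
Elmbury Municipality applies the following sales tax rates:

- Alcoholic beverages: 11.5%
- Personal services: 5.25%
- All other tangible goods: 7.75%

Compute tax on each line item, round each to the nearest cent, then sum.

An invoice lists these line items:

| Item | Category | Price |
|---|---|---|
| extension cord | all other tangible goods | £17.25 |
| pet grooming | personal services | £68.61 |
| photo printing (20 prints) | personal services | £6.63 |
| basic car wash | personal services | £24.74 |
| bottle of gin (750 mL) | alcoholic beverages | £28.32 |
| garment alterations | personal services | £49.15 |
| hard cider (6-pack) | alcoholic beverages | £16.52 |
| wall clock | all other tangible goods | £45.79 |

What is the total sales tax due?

Extension cord £17.25: all other tangible goods → 7.75% → £1.34
Pet grooming £68.61: personal services → 5.25% → £3.60
Photo printing (20 prints) £6.63: personal services → 5.25% → £0.35
Basic car wash £24.74: personal services → 5.25% → £1.30
Bottle of gin (750 mL) £28.32: alcoholic beverages → 11.5% → £3.26
Garment alterations £49.15: personal services → 5.25% → £2.58
Hard cider (6-pack) £16.52: alcoholic beverages → 11.5% → £1.90
Wall clock £45.79: all other tangible goods → 7.75% → £3.55
Total tax = £1.34 + £3.60 + £0.35 + £1.30 + £3.26 + £2.58 + £1.90 + £3.55 = £17.88

£17.88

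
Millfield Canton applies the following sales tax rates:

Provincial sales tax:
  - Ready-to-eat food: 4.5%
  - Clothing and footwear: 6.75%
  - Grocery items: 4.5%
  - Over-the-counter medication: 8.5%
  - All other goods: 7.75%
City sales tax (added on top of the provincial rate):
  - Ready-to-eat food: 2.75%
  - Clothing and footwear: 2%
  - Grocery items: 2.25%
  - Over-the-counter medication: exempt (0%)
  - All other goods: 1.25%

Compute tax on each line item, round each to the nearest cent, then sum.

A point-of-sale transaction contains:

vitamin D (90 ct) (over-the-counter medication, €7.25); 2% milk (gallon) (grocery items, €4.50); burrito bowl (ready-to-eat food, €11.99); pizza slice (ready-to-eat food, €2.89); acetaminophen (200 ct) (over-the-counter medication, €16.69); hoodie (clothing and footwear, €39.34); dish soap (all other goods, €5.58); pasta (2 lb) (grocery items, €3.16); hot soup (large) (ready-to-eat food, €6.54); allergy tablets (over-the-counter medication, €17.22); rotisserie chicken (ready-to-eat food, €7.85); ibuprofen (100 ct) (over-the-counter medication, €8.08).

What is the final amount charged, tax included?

€141.85

Vitamin D (90 ct) €7.25: over-the-counter medication → 8.5% + 0% city = 8.5% → €0.62
2% milk (gallon) €4.50: grocery items → 4.5% + 2.25% city = 6.75% → €0.30
Burrito bowl €11.99: ready-to-eat food → 4.5% + 2.75% city = 7.25% → €0.87
Pizza slice €2.89: ready-to-eat food → 4.5% + 2.75% city = 7.25% → €0.21
Acetaminophen (200 ct) €16.69: over-the-counter medication → 8.5% + 0% city = 8.5% → €1.42
Hoodie €39.34: clothing and footwear → 6.75% + 2% city = 8.75% → €3.44
Dish soap €5.58: all other goods → 7.75% + 1.25% city = 9% → €0.50
Pasta (2 lb) €3.16: grocery items → 4.5% + 2.25% city = 6.75% → €0.21
Hot soup (large) €6.54: ready-to-eat food → 4.5% + 2.75% city = 7.25% → €0.47
Allergy tablets €17.22: over-the-counter medication → 8.5% + 0% city = 8.5% → €1.46
Rotisserie chicken €7.85: ready-to-eat food → 4.5% + 2.75% city = 7.25% → €0.57
Ibuprofen (100 ct) €8.08: over-the-counter medication → 8.5% + 0% city = 8.5% → €0.69
Subtotal = €131.09; tax = €10.76; total due = €141.85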